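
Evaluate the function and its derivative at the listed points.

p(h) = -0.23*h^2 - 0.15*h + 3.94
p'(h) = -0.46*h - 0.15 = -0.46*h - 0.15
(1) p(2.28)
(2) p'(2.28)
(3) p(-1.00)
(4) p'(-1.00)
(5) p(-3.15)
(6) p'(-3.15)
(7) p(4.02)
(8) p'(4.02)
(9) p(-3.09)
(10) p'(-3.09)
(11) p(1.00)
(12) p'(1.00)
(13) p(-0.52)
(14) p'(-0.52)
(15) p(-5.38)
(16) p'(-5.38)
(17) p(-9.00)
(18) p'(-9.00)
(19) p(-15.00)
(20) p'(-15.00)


(1) = 2.40
(2) = -1.20
(3) = 3.86
(4) = 0.31
(5) = 2.13
(6) = 1.30
(7) = -0.38
(8) = -2.00
(9) = 2.21
(10) = 1.27
(11) = 3.56
(12) = -0.61
(13) = 3.96
(14) = 0.09
(15) = -1.91
(16) = 2.32
(17) = -13.34
(18) = 3.99
(19) = -45.56
(20) = 6.75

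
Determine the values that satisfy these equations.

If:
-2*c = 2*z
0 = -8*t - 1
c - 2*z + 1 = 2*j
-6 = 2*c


Then:
c = -3
j = -4
t = -1/8
z = 3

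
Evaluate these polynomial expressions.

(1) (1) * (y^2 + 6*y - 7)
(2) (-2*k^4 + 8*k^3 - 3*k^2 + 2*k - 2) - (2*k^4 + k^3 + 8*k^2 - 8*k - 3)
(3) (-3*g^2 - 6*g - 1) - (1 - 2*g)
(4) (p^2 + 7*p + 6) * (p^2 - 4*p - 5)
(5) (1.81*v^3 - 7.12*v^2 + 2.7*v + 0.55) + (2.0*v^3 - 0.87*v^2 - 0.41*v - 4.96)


(1) = y^2 + 6*y - 7
(2) = -4*k^4 + 7*k^3 - 11*k^2 + 10*k + 1
(3) = -3*g^2 - 4*g - 2
(4) = p^4 + 3*p^3 - 27*p^2 - 59*p - 30
(5) = 3.81*v^3 - 7.99*v^2 + 2.29*v - 4.41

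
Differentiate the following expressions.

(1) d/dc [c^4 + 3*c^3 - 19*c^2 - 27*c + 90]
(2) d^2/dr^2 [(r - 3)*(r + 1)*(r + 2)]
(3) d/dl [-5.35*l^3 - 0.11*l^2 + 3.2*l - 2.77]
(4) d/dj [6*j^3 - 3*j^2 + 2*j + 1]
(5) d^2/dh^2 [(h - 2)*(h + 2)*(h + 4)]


(1) = 4*c^3 + 9*c^2 - 38*c - 27
(2) = 6*r
(3) = -16.05*l^2 - 0.22*l + 3.2
(4) = 18*j^2 - 6*j + 2
(5) = 6*h + 8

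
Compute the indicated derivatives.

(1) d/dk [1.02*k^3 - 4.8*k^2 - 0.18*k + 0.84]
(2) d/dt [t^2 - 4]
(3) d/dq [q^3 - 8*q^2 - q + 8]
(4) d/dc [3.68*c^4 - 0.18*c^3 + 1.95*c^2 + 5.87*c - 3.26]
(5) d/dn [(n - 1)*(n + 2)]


(1) = 3.06*k^2 - 9.6*k - 0.18
(2) = 2*t
(3) = 3*q^2 - 16*q - 1
(4) = 14.72*c^3 - 0.54*c^2 + 3.9*c + 5.87
(5) = 2*n + 1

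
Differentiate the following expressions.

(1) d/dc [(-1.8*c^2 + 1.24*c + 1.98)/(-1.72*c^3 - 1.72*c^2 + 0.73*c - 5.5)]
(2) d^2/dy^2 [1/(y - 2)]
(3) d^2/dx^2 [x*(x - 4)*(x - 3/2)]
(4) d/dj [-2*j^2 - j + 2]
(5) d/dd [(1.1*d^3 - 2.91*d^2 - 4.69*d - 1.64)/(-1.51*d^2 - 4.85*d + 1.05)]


(1) = (-3.096*c^4 + 4.2656*c^3 + 11.0356*c^2 + 26.6112*c - 8.2654)/(2.9584*c^6 + 5.9168*c^5 + 0.4472*c^4 + 16.4088*c^3 + 19.4529*c^2 - 8.03*c + 30.25)
(2) = 2/(y - 2)^3
(3) = 6*x - 11
(4) = -4*j - 1
(5) = (-1.661*d^4 - 10.67*d^3 + 10.4966*d^2 - 11.0638*d - 12.8785)/(2.2801*d^4 + 14.647*d^3 + 20.3515*d^2 - 10.185*d + 1.1025)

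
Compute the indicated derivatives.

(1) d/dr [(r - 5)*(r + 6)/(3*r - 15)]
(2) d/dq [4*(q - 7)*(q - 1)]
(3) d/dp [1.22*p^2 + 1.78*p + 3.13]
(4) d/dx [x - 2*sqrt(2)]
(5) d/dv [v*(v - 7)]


(1) = 1/3
(2) = 8*q - 32
(3) = 2.44*p + 1.78
(4) = 1
(5) = 2*v - 7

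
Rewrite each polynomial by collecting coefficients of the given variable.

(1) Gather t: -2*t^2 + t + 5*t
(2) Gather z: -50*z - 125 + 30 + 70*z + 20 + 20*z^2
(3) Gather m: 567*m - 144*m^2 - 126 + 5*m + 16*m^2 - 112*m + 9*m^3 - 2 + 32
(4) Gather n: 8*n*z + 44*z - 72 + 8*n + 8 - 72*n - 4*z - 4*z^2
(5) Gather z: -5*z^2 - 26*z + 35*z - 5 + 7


(1) = -2*t^2 + 6*t
(2) = 20*z^2 + 20*z - 75
(3) = 9*m^3 - 128*m^2 + 460*m - 96
(4) = n*(8*z - 64) - 4*z^2 + 40*z - 64
(5) = -5*z^2 + 9*z + 2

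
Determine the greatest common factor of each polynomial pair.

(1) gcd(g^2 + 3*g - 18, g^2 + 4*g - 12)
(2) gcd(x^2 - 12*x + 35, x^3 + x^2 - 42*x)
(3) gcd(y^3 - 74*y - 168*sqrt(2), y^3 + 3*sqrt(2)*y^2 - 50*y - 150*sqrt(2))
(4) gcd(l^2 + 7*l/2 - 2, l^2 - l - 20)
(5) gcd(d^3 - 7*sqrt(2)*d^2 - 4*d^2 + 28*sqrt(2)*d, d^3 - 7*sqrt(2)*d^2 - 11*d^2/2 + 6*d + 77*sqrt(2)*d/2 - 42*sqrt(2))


(1) = gcd((g - 3)*(g + 6), (g - 2)*(g + 6)) = g + 6
(2) = gcd((x - 7)*(x - 5), x*(x - 6)*(x + 7)) = 1
(3) = y + 3*sqrt(2)
(4) = gcd((l - 1/2)*(l + 4), (l - 5)*(l + 4)) = l + 4
(5) = d^2 + d*(-7*sqrt(2) - 4) + 28*sqrt(2)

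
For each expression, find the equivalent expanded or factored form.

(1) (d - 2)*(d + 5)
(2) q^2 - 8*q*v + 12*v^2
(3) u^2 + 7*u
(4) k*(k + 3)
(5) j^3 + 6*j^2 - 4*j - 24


(1) = d^2 + 3*d - 10
(2) = (q - 6*v)*(q - 2*v)
(3) = u*(u + 7)
(4) = k^2 + 3*k
(5) = (j - 2)*(j + 2)*(j + 6)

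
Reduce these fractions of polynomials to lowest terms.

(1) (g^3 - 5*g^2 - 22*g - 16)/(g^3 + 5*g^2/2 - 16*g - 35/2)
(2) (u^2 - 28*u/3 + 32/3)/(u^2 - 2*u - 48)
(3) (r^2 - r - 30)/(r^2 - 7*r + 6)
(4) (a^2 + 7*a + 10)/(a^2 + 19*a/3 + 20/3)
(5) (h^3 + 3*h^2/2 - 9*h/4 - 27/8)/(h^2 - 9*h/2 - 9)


(1) = (2*g^2 - 12*g - 32)/(2*g^2 + 3*g - 35)
(2) = (3*u - 4)/(3*u + 18)
(3) = (r + 5)/(r - 1)
(4) = (3*a + 6)/(3*a + 4)
(5) = (4*h^2 - 9)/(4*h - 24)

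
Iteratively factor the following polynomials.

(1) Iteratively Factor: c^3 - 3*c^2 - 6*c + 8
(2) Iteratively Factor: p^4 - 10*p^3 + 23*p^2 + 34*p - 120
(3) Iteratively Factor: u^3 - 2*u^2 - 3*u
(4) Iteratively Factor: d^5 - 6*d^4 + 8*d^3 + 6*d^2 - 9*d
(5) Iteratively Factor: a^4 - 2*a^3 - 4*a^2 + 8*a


(1) = (c - 4)*(c^2 + c - 2) = (c - 4)*(c + 2)*(c - 1)
(2) = (p - 3)*(p^3 - 7*p^2 + 2*p + 40) = (p - 4)*(p - 3)*(p^2 - 3*p - 10) = (p - 5)*(p - 4)*(p - 3)*(p + 2)
(3) = (u - 3)*(u^2 + u) = u*(u - 3)*(u + 1)
(4) = (d - 3)*(d^4 - 3*d^3 - d^2 + 3*d) = (d - 3)*(d - 1)*(d^3 - 2*d^2 - 3*d) = (d - 3)*(d - 1)*(d + 1)*(d^2 - 3*d) = d*(d - 3)*(d - 1)*(d + 1)*(d - 3)
(5) = (a - 2)*(a^3 - 4*a) = (a - 2)*(a + 2)*(a^2 - 2*a) = (a - 2)^2*(a + 2)*(a)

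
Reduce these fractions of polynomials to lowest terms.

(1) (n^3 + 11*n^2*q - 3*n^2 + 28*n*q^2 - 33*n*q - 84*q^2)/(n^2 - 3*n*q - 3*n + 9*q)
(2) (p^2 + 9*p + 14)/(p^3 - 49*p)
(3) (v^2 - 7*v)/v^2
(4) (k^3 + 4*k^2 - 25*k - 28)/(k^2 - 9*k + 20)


(1) = (-n^2 - 11*n*q - 28*q^2)/(-n + 3*q)
(2) = (p + 2)/(p^2 - 7*p)
(3) = (v - 7)/v
(4) = (k^2 + 8*k + 7)/(k - 5)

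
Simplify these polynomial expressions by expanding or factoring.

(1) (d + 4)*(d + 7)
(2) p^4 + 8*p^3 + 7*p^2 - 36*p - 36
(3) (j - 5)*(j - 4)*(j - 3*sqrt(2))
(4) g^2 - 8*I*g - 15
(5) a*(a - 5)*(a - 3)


(1) = d^2 + 11*d + 28
(2) = (p - 2)*(p + 1)*(p + 3)*(p + 6)
(3) = j^3 - 9*j^2 - 3*sqrt(2)*j^2 + 20*j + 27*sqrt(2)*j - 60*sqrt(2)
(4) = (g - 5*I)*(g - 3*I)
(5) = a^3 - 8*a^2 + 15*a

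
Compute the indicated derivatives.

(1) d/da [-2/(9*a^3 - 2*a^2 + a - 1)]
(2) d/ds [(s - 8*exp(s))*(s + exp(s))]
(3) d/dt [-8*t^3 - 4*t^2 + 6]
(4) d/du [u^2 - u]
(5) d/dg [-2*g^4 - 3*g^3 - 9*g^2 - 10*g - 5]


(1) = 2*(27*a^2 - 4*a + 1)/(9*a^3 - 2*a^2 + a - 1)^2
(2) = -7*s*exp(s) + 2*s - 16*exp(2*s) - 7*exp(s)
(3) = 8*t*(-3*t - 1)
(4) = 2*u - 1
(5) = -8*g^3 - 9*g^2 - 18*g - 10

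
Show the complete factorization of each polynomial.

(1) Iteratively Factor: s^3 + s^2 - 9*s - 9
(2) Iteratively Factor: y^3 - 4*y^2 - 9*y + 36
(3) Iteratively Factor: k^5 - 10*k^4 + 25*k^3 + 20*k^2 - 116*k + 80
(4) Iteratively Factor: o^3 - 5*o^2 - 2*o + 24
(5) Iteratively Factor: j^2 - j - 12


(1) = (s + 1)*(s^2 - 9) = (s + 1)*(s + 3)*(s - 3)
(2) = (y + 3)*(y^2 - 7*y + 12) = (y - 3)*(y + 3)*(y - 4)
(3) = (k + 2)*(k^4 - 12*k^3 + 49*k^2 - 78*k + 40) = (k - 4)*(k + 2)*(k^3 - 8*k^2 + 17*k - 10) = (k - 4)*(k - 1)*(k + 2)*(k^2 - 7*k + 10) = (k - 5)*(k - 4)*(k - 1)*(k + 2)*(k - 2)
(4) = (o - 4)*(o^2 - o - 6) = (o - 4)*(o + 2)*(o - 3)
(5) = (j - 4)*(j + 3)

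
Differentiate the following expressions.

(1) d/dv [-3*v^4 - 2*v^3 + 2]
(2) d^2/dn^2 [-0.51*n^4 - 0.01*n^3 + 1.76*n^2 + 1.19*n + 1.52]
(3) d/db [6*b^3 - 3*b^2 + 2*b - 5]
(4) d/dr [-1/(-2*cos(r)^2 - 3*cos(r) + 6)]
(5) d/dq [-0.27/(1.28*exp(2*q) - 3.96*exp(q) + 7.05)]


(1) = v^2*(-12*v - 6)
(2) = -6.12*n^2 - 0.06*n + 3.52
(3) = 18*b^2 - 6*b + 2
(4) = (4*cos(r) + 3)*sin(r)/(3*cos(r) + cos(2*r) - 5)^2
(5) = (0.6912*exp(q) - 1.0692)*exp(q)/(1.28*exp(2*q) - 3.96*exp(q) + 7.05)^2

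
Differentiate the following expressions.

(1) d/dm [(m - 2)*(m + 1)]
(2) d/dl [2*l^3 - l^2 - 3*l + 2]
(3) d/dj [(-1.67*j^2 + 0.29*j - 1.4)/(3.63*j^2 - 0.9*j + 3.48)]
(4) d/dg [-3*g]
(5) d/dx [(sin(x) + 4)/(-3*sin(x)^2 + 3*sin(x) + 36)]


(1) = 2*m - 1
(2) = 6*l^2 - 2*l - 3
(3) = (0.4503*j^2 - 1.4592*j - 0.2508)/(13.1769*j^4 - 6.534*j^3 + 26.0748*j^2 - 6.264*j + 12.1104)
(4) = -3
(5) = (sin(x)^2 + 8*sin(x) + 8)*cos(x)/(3*(sin(x) + cos(x)^2 + 11)^2)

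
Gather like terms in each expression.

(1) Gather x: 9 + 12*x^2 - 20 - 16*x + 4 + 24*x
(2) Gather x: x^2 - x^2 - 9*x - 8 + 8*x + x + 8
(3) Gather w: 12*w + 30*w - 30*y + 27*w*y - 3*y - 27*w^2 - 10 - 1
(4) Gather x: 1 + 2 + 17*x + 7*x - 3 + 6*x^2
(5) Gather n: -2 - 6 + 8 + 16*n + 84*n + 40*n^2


(1) = 12*x^2 + 8*x - 7
(2) = 0
(3) = -27*w^2 + w*(27*y + 42) - 33*y - 11
(4) = 6*x^2 + 24*x
(5) = 40*n^2 + 100*n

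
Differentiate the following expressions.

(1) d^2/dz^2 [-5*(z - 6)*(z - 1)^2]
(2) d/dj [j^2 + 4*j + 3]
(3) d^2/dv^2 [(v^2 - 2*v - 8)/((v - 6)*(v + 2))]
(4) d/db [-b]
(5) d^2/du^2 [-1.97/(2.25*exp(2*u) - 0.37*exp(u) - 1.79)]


(1) = 80 - 30*z
(2) = 2*j + 4
(3) = 4/(v^3 - 18*v^2 + 108*v - 216)
(4) = -1
(5) = (1.97*(4.5*exp(u) - 0.37)*(9.0*exp(u) - 0.74)*exp(u) + (17.73*exp(u) - 0.7289)*(-2.25*exp(2*u) + 0.37*exp(u) + 1.79))*exp(u)/(-2.25*exp(2*u) + 0.37*exp(u) + 1.79)^3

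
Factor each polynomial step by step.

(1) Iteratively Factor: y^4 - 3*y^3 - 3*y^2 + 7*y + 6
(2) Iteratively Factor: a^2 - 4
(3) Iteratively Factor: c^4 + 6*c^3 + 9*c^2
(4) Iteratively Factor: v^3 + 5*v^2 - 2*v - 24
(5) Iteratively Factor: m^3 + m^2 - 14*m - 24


(1) = (y - 2)*(y^3 - y^2 - 5*y - 3) = (y - 2)*(y + 1)*(y^2 - 2*y - 3) = (y - 2)*(y + 1)^2*(y - 3)
(2) = (a - 2)*(a + 2)
(3) = (c + 3)*(c^3 + 3*c^2) = (c + 3)^2*(c^2) = c*(c + 3)^2*(c)
(4) = (v + 3)*(v^2 + 2*v - 8) = (v + 3)*(v + 4)*(v - 2)
(5) = (m + 3)*(m^2 - 2*m - 8) = (m + 2)*(m + 3)*(m - 4)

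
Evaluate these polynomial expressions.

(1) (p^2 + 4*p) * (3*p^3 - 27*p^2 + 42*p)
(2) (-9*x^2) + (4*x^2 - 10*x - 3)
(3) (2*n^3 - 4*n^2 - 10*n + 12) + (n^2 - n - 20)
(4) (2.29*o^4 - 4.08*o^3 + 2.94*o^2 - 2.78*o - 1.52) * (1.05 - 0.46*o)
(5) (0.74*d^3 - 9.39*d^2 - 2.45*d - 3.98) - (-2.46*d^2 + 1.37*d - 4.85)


(1) = 3*p^5 - 15*p^4 - 66*p^3 + 168*p^2
(2) = -5*x^2 - 10*x - 3
(3) = 2*n^3 - 3*n^2 - 11*n - 8
(4) = -1.0534*o^5 + 4.2813*o^4 - 5.6364*o^3 + 4.3658*o^2 - 2.2198*o - 1.596
(5) = 0.74*d^3 - 6.93*d^2 - 3.82*d + 0.87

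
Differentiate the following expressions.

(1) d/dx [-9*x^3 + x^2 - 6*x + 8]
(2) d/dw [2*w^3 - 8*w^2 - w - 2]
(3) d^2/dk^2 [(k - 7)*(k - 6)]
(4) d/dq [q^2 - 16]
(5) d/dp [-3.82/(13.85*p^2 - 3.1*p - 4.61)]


(1) = -27*x^2 + 2*x - 6
(2) = 6*w^2 - 16*w - 1
(3) = 2
(4) = 2*q
(5) = (105.814*p - 11.842)/(-13.85*p^2 + 3.1*p + 4.61)^2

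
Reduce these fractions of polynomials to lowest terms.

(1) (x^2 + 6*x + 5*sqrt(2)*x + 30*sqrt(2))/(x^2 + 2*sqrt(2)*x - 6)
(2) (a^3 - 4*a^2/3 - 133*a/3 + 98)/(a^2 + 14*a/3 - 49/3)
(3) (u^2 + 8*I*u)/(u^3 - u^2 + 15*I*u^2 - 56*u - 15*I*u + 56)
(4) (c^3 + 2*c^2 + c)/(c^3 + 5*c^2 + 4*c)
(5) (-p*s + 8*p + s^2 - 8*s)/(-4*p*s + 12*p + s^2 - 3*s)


(1) = (x^2 + x*(6 + 5*sqrt(2)) + 30*sqrt(2))/(x^2 + 2*sqrt(2)*x - 6)
(2) = a - 6
(3) = u/(u^2 + u*(-1 + 7*I) - 7*I)
(4) = (c + 1)/(c + 4)
(5) = (p*s - 8*p - s^2 + 8*s)/(4*p*s - 12*p - s^2 + 3*s)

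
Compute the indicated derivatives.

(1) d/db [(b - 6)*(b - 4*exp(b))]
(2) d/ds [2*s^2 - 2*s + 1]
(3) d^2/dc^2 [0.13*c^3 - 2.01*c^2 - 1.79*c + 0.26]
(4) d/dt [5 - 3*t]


(1) = b - (b - 6)*(4*exp(b) - 1) - 4*exp(b)
(2) = 4*s - 2
(3) = 0.78*c - 4.02
(4) = -3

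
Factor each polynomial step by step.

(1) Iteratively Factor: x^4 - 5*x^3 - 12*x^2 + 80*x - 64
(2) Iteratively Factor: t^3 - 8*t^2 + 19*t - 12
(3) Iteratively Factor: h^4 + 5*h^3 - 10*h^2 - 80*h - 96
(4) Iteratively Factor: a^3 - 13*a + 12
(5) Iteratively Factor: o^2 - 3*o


(1) = (x - 4)*(x^3 - x^2 - 16*x + 16) = (x - 4)*(x - 1)*(x^2 - 16) = (x - 4)^2*(x - 1)*(x + 4)
(2) = (t - 3)*(t^2 - 5*t + 4) = (t - 3)*(t - 1)*(t - 4)
(3) = (h + 4)*(h^3 + h^2 - 14*h - 24) = (h - 4)*(h + 4)*(h^2 + 5*h + 6) = (h - 4)*(h + 2)*(h + 4)*(h + 3)
(4) = (a - 3)*(a^2 + 3*a - 4) = (a - 3)*(a - 1)*(a + 4)
(5) = (o - 3)*(o)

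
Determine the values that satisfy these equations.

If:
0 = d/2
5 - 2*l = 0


Then:
d = 0
l = 5/2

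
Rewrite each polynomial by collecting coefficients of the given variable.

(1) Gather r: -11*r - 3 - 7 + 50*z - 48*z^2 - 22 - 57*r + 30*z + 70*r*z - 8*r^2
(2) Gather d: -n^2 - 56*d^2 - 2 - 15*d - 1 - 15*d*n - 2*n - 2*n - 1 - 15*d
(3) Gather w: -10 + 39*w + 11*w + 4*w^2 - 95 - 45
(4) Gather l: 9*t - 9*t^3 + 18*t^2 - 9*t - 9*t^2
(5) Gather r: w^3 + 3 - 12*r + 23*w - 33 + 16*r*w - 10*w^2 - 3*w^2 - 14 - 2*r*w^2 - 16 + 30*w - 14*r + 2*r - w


(1) = -8*r^2 + r*(70*z - 68) - 48*z^2 + 80*z - 32
(2) = -56*d^2 + d*(-15*n - 30) - n^2 - 4*n - 4
(3) = 4*w^2 + 50*w - 150
(4) = -9*t^3 + 9*t^2
(5) = r*(-2*w^2 + 16*w - 24) + w^3 - 13*w^2 + 52*w - 60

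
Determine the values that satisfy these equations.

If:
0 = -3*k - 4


Then:
k = -4/3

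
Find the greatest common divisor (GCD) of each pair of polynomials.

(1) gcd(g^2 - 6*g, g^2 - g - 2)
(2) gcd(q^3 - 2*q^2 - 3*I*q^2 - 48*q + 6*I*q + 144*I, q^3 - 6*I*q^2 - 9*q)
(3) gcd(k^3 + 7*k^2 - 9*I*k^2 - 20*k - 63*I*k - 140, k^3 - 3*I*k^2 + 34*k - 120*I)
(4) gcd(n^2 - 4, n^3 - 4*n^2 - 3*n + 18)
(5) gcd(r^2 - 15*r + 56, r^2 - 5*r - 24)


(1) = gcd(g*(g - 6), (g - 2)*(g + 1)) = 1
(2) = gcd((q - 8)*(q + 6)*(q - 3*I), q*(q - 3*I)^2) = q - 3*I
(3) = gcd((k + 7)*(k - 5*I)*(k - 4*I), (k - 5*I)*(k - 4*I)*(k + 6*I)) = k^2 - 9*I*k - 20
(4) = n + 2
(5) = r - 8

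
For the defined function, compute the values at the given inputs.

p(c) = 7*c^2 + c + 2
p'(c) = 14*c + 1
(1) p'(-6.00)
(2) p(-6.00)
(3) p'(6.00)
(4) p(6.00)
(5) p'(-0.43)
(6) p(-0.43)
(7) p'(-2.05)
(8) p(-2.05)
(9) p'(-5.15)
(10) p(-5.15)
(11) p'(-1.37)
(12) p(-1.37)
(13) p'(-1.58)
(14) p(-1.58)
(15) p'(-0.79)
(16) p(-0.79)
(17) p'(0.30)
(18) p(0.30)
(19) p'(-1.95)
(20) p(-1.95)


(1) = -83.00
(2) = 248.00
(3) = 85.00
(4) = 260.00
(5) = -5.02
(6) = 2.86
(7) = -27.70
(8) = 29.37
(9) = -71.10
(10) = 182.51
(11) = -18.18
(12) = 13.77
(13) = -21.12
(14) = 17.89
(15) = -10.06
(16) = 5.58
(17) = 5.20
(18) = 2.93
(19) = -26.30
(20) = 26.67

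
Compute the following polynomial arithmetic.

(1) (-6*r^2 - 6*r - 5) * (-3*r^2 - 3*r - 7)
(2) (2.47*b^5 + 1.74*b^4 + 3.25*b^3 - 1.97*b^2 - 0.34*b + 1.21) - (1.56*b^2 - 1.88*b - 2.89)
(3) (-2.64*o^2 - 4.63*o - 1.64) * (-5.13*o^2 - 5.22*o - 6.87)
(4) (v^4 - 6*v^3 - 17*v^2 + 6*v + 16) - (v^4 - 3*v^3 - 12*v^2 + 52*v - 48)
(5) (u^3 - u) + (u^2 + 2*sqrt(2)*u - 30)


(1) = 18*r^4 + 36*r^3 + 75*r^2 + 57*r + 35
(2) = 2.47*b^5 + 1.74*b^4 + 3.25*b^3 - 3.53*b^2 + 1.54*b + 4.1
(3) = 13.5432*o^4 + 37.5327*o^3 + 50.7186*o^2 + 40.3689*o + 11.2668
(4) = -3*v^3 - 5*v^2 - 46*v + 64
(5) = u^3 + u^2 - u + 2*sqrt(2)*u - 30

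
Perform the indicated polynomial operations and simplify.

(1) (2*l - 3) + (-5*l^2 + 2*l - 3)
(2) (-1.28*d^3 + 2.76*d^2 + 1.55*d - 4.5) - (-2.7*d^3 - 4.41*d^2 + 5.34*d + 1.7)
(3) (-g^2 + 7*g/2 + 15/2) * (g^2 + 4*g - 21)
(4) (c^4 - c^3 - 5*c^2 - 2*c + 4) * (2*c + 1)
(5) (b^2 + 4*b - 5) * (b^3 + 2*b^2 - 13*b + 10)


(1) = -5*l^2 + 4*l - 6
(2) = 1.42*d^3 + 7.17*d^2 - 3.79*d - 6.2
(3) = -g^4 - g^3/2 + 85*g^2/2 - 87*g/2 - 315/2
(4) = 2*c^5 - c^4 - 11*c^3 - 9*c^2 + 6*c + 4
(5) = b^5 + 6*b^4 - 10*b^3 - 52*b^2 + 105*b - 50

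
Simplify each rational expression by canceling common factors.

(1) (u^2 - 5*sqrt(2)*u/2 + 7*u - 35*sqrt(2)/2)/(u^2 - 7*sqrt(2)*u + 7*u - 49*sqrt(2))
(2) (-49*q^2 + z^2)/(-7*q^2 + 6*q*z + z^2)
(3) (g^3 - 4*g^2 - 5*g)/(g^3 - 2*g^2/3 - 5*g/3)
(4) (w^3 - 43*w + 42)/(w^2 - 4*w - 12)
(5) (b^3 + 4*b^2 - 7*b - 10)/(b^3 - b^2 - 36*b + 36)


(1) = (2*u - 5*sqrt(2))/(2*u - 14*sqrt(2))
(2) = (-7*q + z)/(-q + z)
(3) = (3*g - 15)/(3*g - 5)
(4) = (w^2 + 6*w - 7)/(w + 2)
(5) = (b^3 + 4*b^2 - 7*b - 10)/(b^3 - b^2 - 36*b + 36)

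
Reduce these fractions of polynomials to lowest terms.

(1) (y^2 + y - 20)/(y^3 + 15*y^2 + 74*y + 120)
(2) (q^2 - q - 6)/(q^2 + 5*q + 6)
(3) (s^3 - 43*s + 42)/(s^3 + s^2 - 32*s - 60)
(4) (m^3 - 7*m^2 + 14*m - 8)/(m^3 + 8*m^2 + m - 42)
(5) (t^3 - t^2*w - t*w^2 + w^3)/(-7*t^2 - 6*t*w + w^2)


(1) = (y - 4)/(y^2 + 10*y + 24)
(2) = (q - 3)/(q + 3)
(3) = (s^2 + 6*s - 7)/(s^2 + 7*s + 10)
(4) = (m^2 - 5*m + 4)/(m^2 + 10*m + 21)
(5) = (-t^2 + 2*t*w - w^2)/(7*t - w)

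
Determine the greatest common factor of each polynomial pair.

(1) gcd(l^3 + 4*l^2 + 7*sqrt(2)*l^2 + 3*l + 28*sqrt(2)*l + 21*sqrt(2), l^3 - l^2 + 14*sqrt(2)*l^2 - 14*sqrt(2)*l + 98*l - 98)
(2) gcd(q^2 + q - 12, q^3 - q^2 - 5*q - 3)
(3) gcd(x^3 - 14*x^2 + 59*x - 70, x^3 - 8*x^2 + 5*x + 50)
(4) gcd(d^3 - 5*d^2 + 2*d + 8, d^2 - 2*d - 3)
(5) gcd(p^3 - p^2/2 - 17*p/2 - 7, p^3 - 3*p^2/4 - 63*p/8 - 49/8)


(1) = gcd((l + 1)*(l + 3)*(l + 7*sqrt(2)), (l - 1)*(l + 7*sqrt(2))^2) = l + 7*sqrt(2)
(2) = q - 3
(3) = x - 5
(4) = d + 1
(5) = p^2 - 5*p/2 - 7/2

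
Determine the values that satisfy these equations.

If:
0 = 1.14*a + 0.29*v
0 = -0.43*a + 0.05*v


Then:
a = 0.00
v = 0.00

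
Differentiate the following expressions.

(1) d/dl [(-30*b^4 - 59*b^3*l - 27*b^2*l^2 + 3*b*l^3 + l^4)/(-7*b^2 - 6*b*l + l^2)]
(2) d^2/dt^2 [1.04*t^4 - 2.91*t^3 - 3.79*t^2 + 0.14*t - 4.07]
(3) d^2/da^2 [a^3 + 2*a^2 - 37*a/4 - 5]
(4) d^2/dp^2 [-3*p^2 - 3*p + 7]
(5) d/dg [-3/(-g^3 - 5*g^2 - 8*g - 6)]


(1) = (233*b^3 - 28*b^2*l - 19*b*l^2 + 2*l^3)/(49*b^2 - 14*b*l + l^2)
(2) = 12.48*t^2 - 17.46*t - 7.58
(3) = 6*a + 4
(4) = -6
(5) = 3*(-3*g^2 - 10*g - 8)/(g^3 + 5*g^2 + 8*g + 6)^2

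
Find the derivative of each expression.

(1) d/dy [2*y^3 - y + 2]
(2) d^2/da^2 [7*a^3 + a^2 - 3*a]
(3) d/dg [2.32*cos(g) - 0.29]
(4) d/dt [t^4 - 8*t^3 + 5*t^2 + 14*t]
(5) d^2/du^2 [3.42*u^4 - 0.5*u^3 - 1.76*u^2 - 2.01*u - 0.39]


(1) = 6*y^2 - 1
(2) = 42*a + 2
(3) = -2.32*sin(g)
(4) = 4*t^3 - 24*t^2 + 10*t + 14
(5) = 41.04*u^2 - 3.0*u - 3.52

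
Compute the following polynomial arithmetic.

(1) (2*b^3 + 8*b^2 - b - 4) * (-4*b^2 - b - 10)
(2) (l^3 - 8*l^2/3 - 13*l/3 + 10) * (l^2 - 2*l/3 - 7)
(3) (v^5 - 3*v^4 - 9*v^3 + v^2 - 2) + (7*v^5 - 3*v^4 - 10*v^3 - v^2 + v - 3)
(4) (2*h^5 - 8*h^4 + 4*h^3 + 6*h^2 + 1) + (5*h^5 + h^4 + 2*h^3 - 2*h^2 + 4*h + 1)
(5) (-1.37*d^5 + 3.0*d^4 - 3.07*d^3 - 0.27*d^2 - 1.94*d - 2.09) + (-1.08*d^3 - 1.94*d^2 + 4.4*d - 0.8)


(1) = -8*b^5 - 34*b^4 - 24*b^3 - 63*b^2 + 14*b + 40
(2) = l^5 - 10*l^4/3 - 86*l^3/9 + 284*l^2/9 + 71*l/3 - 70
(3) = 8*v^5 - 6*v^4 - 19*v^3 + v - 5
(4) = 7*h^5 - 7*h^4 + 6*h^3 + 4*h^2 + 4*h + 2
(5) = -1.37*d^5 + 3.0*d^4 - 4.15*d^3 - 2.21*d^2 + 2.46*d - 2.89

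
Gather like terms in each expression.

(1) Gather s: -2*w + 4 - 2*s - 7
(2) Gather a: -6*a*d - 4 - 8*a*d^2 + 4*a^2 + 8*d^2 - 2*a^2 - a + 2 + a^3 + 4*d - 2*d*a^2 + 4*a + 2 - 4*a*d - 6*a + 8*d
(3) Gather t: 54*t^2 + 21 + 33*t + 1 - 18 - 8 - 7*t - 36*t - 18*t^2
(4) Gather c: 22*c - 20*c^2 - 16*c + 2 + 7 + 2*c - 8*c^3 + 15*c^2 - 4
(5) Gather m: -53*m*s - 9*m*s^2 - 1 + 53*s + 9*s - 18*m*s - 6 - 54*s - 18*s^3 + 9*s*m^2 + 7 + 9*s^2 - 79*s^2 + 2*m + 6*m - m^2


(1) = -2*s - 2*w - 3
(2) = a^3 + a^2*(2 - 2*d) + a*(-8*d^2 - 10*d - 3) + 8*d^2 + 12*d
(3) = 36*t^2 - 10*t - 4
(4) = -8*c^3 - 5*c^2 + 8*c + 5
(5) = m^2*(9*s - 1) + m*(-9*s^2 - 71*s + 8) - 18*s^3 - 70*s^2 + 8*s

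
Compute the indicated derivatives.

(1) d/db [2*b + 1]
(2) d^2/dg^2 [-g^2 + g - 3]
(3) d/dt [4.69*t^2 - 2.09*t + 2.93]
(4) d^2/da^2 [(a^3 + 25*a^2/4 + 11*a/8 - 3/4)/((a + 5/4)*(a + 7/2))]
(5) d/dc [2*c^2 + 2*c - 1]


(1) = 2
(2) = -2
(3) = 9.38*t - 2.09
(4) = 216*(-48*a^3 - 104*a^2 + 136*a + 367)/(512*a^6 + 7296*a^5 + 41376*a^4 + 118712*a^3 + 181020*a^2 + 139650*a + 42875)
(5) = 4*c + 2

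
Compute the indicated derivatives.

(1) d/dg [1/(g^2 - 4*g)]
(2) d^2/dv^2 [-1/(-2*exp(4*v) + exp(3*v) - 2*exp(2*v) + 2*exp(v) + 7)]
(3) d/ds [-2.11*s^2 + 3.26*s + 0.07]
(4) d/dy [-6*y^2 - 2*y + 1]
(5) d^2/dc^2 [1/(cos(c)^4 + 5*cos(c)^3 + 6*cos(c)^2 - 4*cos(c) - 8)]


(1) = 2*(2 - g)/(g^2*(g - 4)^2)
(2) = ((-32*exp(3*v) + 9*exp(2*v) - 8*exp(v) + 2)*(-2*exp(4*v) + exp(3*v) - 2*exp(2*v) + 2*exp(v) + 7) - 2*(8*exp(3*v) - 3*exp(2*v) + 4*exp(v) - 2)^2*exp(v))*exp(v)/(-2*exp(4*v) + exp(3*v) - 2*exp(2*v) + 2*exp(v) + 7)^3
(3) = 3.26 - 4.22*s
(4) = -12*y - 2
(5) = (-16*sin(c)^4 + 29*sin(c)^2 + 7*cos(c)/4 + 13*cos(3*c)/4 - 5)/((cos(c) - 1)^3*(cos(c) + 2)^5)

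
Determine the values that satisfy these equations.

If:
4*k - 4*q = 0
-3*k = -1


Then:
k = 1/3
q = 1/3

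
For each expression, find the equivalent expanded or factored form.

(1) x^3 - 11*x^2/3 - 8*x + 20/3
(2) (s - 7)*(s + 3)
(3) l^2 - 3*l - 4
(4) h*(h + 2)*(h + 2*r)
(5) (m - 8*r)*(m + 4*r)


(1) = (x - 5)*(x - 2/3)*(x + 2)
(2) = s^2 - 4*s - 21
(3) = (l - 4)*(l + 1)
(4) = h^3 + 2*h^2*r + 2*h^2 + 4*h*r
(5) = m^2 - 4*m*r - 32*r^2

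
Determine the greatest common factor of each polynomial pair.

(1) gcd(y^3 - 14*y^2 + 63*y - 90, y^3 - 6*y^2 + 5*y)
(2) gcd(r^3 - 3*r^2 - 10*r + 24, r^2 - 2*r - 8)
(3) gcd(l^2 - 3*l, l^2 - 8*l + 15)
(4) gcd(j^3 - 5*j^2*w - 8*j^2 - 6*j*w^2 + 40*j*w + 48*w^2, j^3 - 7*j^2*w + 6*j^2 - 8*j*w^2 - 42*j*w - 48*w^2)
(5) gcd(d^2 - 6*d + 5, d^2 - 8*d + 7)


(1) = y - 5
(2) = r - 4
(3) = l - 3
(4) = j + w
(5) = gcd((d - 5)*(d - 1), (d - 7)*(d - 1)) = d - 1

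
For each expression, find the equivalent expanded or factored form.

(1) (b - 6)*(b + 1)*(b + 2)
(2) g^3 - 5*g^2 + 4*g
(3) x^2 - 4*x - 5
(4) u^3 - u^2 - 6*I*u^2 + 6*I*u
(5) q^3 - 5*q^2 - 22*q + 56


(1) = b^3 - 3*b^2 - 16*b - 12
(2) = g*(g - 4)*(g - 1)
(3) = (x - 5)*(x + 1)
(4) = u*(u - 1)*(u - 6*I)
(5) = (q - 7)*(q - 2)*(q + 4)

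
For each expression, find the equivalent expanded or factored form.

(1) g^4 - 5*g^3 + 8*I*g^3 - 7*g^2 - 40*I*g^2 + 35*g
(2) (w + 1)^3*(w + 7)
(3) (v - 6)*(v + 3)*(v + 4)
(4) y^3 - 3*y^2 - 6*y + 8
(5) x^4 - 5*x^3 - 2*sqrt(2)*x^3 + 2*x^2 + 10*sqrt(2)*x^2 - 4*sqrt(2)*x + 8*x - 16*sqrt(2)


(1) = g*(g - 5)*(g + I)*(g + 7*I)
(2) = w^4 + 10*w^3 + 24*w^2 + 22*w + 7
(3) = v^3 + v^2 - 30*v - 72
(4) = (y - 4)*(y - 1)*(y + 2)
(5) = (x - 4)*(x - 2)*(x + 1)*(x - 2*sqrt(2))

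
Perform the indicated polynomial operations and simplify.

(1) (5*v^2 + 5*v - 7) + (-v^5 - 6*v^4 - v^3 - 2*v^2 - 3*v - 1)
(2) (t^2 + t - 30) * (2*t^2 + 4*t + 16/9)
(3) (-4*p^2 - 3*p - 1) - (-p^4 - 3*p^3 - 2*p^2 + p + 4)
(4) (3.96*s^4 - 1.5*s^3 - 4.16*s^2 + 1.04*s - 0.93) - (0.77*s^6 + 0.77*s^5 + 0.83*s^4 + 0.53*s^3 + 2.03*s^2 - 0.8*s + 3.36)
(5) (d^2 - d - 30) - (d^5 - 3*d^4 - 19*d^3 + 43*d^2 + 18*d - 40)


(1) = -v^5 - 6*v^4 - v^3 + 3*v^2 + 2*v - 8
(2) = 2*t^4 + 6*t^3 - 488*t^2/9 - 1064*t/9 - 160/3
(3) = p^4 + 3*p^3 - 2*p^2 - 4*p - 5
(4) = -0.77*s^6 - 0.77*s^5 + 3.13*s^4 - 2.03*s^3 - 6.19*s^2 + 1.84*s - 4.29
(5) = -d^5 + 3*d^4 + 19*d^3 - 42*d^2 - 19*d + 10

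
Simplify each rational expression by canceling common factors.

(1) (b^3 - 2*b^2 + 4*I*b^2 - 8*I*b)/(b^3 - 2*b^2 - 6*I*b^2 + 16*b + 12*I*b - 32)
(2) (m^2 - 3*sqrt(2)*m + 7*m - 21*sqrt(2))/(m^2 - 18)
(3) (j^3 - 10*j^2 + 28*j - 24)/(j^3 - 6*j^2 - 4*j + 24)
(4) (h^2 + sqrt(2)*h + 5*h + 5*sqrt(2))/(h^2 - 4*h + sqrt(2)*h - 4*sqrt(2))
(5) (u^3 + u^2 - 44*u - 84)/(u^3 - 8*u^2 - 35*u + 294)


(1) = (b^2 + 4*I*b)/(b^2 - 6*I*b + 16)
(2) = (m + 7)/(m + 3*sqrt(2))
(3) = (j - 2)/(j + 2)
(4) = (h + 5)/(h - 4)
(5) = (u + 2)/(u - 7)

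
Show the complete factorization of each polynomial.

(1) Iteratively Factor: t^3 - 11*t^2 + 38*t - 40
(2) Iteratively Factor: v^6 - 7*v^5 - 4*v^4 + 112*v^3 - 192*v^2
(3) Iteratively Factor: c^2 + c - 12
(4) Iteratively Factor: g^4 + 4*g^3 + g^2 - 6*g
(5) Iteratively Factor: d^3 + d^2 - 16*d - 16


(1) = (t - 4)*(t^2 - 7*t + 10) = (t - 4)*(t - 2)*(t - 5)
(2) = (v)*(v^5 - 7*v^4 - 4*v^3 + 112*v^2 - 192*v) = v*(v + 4)*(v^4 - 11*v^3 + 40*v^2 - 48*v) = v*(v - 3)*(v + 4)*(v^3 - 8*v^2 + 16*v) = v^2*(v - 3)*(v + 4)*(v^2 - 8*v + 16) = v^2*(v - 4)*(v - 3)*(v + 4)*(v - 4)
(3) = (c + 4)*(c - 3)
(4) = (g - 1)*(g^3 + 5*g^2 + 6*g) = (g - 1)*(g + 2)*(g^2 + 3*g) = g*(g - 1)*(g + 2)*(g + 3)
(5) = (d + 1)*(d^2 - 16) = (d - 4)*(d + 1)*(d + 4)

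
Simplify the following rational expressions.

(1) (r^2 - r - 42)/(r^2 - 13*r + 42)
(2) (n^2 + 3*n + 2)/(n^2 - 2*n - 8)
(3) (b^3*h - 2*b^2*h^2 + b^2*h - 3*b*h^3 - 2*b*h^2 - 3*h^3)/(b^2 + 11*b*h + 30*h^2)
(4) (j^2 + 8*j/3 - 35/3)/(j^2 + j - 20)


(1) = (r + 6)/(r - 6)
(2) = (n + 1)/(n - 4)
(3) = (b^3*h - 2*b^2*h^2 + b^2*h - 3*b*h^3 - 2*b*h^2 - 3*h^3)/(b^2 + 11*b*h + 30*h^2)
(4) = (3*j - 7)/(3*j - 12)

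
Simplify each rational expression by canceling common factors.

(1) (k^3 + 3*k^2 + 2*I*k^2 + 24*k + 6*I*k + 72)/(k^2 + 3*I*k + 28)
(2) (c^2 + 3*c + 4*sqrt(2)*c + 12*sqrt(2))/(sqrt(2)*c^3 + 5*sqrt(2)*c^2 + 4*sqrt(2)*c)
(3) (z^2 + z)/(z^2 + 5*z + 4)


(1) = (k^2 + k*(3 + 6*I) + 18*I)/(k + 7*I)
(2) = (sqrt(2)*c^2 + c*(3*sqrt(2) + 8) + 24)/(2*c^3 + 10*c^2 + 8*c)
(3) = z/(z + 4)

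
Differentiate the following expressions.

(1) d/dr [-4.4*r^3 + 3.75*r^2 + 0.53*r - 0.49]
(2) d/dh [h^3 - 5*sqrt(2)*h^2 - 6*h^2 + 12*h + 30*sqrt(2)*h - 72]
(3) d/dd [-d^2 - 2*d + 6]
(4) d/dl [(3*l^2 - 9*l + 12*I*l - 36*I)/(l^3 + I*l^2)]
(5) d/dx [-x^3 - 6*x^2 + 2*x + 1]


(1) = -13.2*r^2 + 7.5*r + 0.53
(2) = 3*h^2 - 10*sqrt(2)*h - 12*h + 12 + 30*sqrt(2)
(3) = -2*d - 2
(4) = (-3*l^3 + l^2*(18 - 24*I) + l*(12 + 117*I) - 72)/(l^5 + 2*I*l^4 - l^3)
(5) = -3*x^2 - 12*x + 2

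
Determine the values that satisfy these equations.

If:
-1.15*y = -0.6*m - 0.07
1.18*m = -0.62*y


Then:
m = -0.03
y = 0.05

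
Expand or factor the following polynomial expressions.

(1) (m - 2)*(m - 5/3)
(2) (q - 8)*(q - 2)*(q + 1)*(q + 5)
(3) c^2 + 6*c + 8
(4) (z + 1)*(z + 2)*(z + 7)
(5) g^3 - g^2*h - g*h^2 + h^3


(1) = m^2 - 11*m/3 + 10/3
(2) = q^4 - 4*q^3 - 39*q^2 + 46*q + 80
(3) = (c + 2)*(c + 4)
(4) = z^3 + 10*z^2 + 23*z + 14
(5) = (g - h)^2*(g + h)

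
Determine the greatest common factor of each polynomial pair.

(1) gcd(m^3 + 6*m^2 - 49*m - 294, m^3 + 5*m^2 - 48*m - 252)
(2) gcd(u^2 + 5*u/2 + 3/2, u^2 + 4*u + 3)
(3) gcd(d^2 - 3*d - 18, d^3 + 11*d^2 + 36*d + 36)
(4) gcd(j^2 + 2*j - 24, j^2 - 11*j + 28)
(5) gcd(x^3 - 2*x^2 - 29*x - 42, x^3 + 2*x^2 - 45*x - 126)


(1) = gcd((m - 7)*(m + 6)*(m + 7), (m - 7)*(m + 6)^2) = m^2 - m - 42
(2) = gcd((u + 1)*(u + 3/2), (u + 1)*(u + 3)) = u + 1
(3) = d + 3
(4) = gcd((j - 4)*(j + 6), (j - 7)*(j - 4)) = j - 4
(5) = x^2 - 4*x - 21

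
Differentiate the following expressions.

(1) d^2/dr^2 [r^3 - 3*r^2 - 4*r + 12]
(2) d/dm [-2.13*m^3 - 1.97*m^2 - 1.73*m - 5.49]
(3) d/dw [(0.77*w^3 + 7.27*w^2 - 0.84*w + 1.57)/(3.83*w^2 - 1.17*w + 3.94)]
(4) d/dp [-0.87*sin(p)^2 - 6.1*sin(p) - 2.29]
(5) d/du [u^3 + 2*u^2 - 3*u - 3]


(1) = 6*r - 6
(2) = -6.39*m^2 - 3.94*m - 1.73
(3) = (2.9491*w^4 - 1.8018*w^3 + 3.8127*w^2 + 45.2614*w - 1.4727)/(14.6689*w^4 - 8.9622*w^3 + 31.5493*w^2 - 9.2196*w + 15.5236)
(4) = -(1.74*sin(p) + 6.1)*cos(p)
(5) = 3*u^2 + 4*u - 3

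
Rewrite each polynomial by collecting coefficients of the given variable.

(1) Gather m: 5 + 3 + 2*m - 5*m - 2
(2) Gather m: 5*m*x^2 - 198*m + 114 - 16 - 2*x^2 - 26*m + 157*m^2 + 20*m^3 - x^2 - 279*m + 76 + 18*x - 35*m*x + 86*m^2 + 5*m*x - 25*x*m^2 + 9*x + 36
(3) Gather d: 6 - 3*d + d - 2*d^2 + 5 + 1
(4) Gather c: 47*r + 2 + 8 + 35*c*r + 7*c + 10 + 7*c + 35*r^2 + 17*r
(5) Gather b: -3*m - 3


(1) = 6 - 3*m
(2) = 20*m^3 + m^2*(243 - 25*x) + m*(5*x^2 - 30*x - 503) - 3*x^2 + 27*x + 210
(3) = -2*d^2 - 2*d + 12
(4) = c*(35*r + 14) + 35*r^2 + 64*r + 20
(5) = -3*m - 3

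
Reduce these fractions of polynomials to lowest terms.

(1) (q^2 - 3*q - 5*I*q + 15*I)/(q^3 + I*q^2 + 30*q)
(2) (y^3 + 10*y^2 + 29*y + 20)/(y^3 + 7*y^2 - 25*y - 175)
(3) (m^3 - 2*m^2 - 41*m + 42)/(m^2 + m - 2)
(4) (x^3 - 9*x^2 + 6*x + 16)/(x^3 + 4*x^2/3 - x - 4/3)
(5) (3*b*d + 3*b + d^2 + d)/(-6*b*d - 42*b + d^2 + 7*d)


(1) = (q - 3)/(q^2 + 6*I*q)
(2) = (y^2 + 5*y + 4)/(y^2 + 2*y - 35)
(3) = (m^2 - m - 42)/(m + 2)
(4) = (3*x^2 - 30*x + 48)/(3*x^2 + x - 4)
(5) = (-3*b*d - 3*b - d^2 - d)/(6*b*d + 42*b - d^2 - 7*d)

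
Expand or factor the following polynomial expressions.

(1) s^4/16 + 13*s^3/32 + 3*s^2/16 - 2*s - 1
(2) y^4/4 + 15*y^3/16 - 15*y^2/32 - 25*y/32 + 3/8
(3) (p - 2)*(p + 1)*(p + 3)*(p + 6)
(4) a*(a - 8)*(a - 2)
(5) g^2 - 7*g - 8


(1) = (s/4 + 1)^2*(s - 2)*(s + 1/2)
(2) = (y/4 + 1)*(y - 3/4)*(y - 1/2)*(y + 1)
(3) = p^4 + 8*p^3 + 7*p^2 - 36*p - 36
(4) = a^3 - 10*a^2 + 16*a
(5) = (g - 8)*(g + 1)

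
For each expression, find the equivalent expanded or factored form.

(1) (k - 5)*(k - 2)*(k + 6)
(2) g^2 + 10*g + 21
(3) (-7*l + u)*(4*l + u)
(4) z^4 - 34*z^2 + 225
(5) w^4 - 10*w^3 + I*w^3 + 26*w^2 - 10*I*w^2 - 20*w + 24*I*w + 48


(1) = k^3 - k^2 - 32*k + 60
(2) = (g + 3)*(g + 7)
(3) = -28*l^2 - 3*l*u + u^2
(4) = (z - 5)*(z - 3)*(z + 3)*(z + 5)
(5) = (w - 6)*(w - 4)*(w - I)*(w + 2*I)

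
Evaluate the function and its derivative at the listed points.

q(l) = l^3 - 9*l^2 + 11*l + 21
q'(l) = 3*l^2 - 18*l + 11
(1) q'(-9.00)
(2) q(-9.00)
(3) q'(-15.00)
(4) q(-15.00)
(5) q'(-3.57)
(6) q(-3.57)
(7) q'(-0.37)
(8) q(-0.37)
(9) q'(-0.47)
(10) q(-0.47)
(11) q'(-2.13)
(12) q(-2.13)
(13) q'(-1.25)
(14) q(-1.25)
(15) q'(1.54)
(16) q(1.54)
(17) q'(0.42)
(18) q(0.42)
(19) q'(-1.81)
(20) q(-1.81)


(1) = 416.00
(2) = -1536.00
(3) = 956.00
(4) = -5544.00
(5) = 113.49
(6) = -178.47
(7) = 18.07
(8) = 15.65
(9) = 20.12
(10) = 13.74
(11) = 62.95
(12) = -52.93
(13) = 38.19
(14) = -8.77
(15) = -9.61
(16) = 20.25
(17) = 3.97
(18) = 24.11
(19) = 53.41
(20) = -34.32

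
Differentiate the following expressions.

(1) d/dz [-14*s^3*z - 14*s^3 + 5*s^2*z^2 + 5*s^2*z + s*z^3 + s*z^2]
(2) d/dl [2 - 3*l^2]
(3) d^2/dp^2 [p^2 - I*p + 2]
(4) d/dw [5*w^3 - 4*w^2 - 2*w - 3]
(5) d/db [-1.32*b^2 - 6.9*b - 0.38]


(1) = s*(-14*s^2 + 10*s*z + 5*s + 3*z^2 + 2*z)
(2) = -6*l
(3) = 2
(4) = 15*w^2 - 8*w - 2
(5) = -2.64*b - 6.9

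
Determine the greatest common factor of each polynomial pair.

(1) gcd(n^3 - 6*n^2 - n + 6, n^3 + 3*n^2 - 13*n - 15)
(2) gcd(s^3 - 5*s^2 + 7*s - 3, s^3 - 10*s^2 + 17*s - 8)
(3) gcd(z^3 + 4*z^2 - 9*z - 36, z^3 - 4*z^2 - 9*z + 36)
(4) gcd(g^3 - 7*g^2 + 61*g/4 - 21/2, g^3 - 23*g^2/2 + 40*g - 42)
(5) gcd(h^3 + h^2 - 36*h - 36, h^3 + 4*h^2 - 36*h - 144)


(1) = n + 1
(2) = gcd((s - 3)*(s - 1)^2, (s - 8)*(s - 1)^2) = s^2 - 2*s + 1
(3) = z^2 - 9
(4) = g^2 - 11*g/2 + 7
(5) = h^2 - 36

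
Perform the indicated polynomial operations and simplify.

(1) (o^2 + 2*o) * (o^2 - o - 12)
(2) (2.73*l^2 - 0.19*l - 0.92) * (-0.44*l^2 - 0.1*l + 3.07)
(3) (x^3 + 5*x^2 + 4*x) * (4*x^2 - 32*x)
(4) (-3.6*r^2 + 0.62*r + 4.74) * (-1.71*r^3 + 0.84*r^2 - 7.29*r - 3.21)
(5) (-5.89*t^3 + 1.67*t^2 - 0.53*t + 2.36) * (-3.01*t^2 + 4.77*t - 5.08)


(1) = o^4 + o^3 - 14*o^2 - 24*o
(2) = -1.2012*l^4 - 0.1894*l^3 + 8.8049*l^2 - 0.4913*l - 2.8244
(3) = 4*x^5 - 12*x^4 - 144*x^3 - 128*x^2
(4) = 6.156*r^5 - 4.0842*r^4 + 18.6594*r^3 + 11.0178*r^2 - 36.5448*r - 15.2154
(5) = 17.7289*t^5 - 33.122*t^4 + 39.4824*t^3 - 18.1153*t^2 + 13.9496*t - 11.9888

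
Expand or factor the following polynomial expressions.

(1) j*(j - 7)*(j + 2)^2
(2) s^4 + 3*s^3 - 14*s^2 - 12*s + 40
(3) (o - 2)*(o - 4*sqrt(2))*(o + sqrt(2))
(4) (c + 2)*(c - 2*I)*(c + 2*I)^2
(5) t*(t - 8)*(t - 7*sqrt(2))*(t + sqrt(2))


(1) = j^4 - 3*j^3 - 24*j^2 - 28*j
(2) = (s - 2)^2*(s + 2)*(s + 5)
(3) = o^3 - 3*sqrt(2)*o^2 - 2*o^2 - 8*o + 6*sqrt(2)*o + 16
(4) = c^4 + 2*c^3 + 2*I*c^3 + 4*c^2 + 4*I*c^2 + 8*c + 8*I*c + 16*I
(5) = t^4 - 6*sqrt(2)*t^3 - 8*t^3 - 14*t^2 + 48*sqrt(2)*t^2 + 112*t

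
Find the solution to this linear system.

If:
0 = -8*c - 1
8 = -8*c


Then:
No Solution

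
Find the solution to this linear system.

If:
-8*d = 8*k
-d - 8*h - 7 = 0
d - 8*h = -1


Then:
d = -4
h = -3/8
k = 4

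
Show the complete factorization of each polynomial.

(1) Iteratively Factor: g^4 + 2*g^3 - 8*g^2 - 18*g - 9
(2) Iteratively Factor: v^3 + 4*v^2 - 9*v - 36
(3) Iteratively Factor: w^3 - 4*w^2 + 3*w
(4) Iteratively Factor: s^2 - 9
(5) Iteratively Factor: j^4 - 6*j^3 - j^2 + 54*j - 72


(1) = (g + 1)*(g^3 + g^2 - 9*g - 9) = (g + 1)^2*(g^2 - 9) = (g + 1)^2*(g + 3)*(g - 3)
(2) = (v + 4)*(v^2 - 9) = (v + 3)*(v + 4)*(v - 3)
(3) = (w - 3)*(w^2 - w) = w*(w - 3)*(w - 1)
(4) = (s - 3)*(s + 3)
(5) = (j - 3)*(j^3 - 3*j^2 - 10*j + 24) = (j - 3)*(j - 2)*(j^2 - j - 12) = (j - 3)*(j - 2)*(j + 3)*(j - 4)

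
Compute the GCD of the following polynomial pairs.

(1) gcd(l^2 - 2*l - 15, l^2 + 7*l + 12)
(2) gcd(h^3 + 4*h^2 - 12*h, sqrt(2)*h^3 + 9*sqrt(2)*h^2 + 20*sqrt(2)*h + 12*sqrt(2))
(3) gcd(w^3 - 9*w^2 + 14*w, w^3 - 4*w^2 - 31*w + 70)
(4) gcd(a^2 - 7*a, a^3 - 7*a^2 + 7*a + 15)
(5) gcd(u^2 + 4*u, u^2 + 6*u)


(1) = gcd((l - 5)*(l + 3), (l + 3)*(l + 4)) = l + 3
(2) = gcd(h*(h - 2)*(h + 6), (h + 2)*(h + 6)*(sqrt(2)*h + sqrt(2))) = h + 6
(3) = gcd(w*(w - 7)*(w - 2), (w - 7)*(w - 2)*(w + 5)) = w^2 - 9*w + 14
(4) = 1
(5) = gcd(u*(u + 4), u*(u + 6)) = u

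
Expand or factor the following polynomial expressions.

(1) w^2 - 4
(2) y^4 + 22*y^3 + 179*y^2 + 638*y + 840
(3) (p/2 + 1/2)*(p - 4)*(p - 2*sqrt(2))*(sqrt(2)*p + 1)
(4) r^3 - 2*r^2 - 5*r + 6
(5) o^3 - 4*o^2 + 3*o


(1) = (w - 2)*(w + 2)
(2) = (y + 4)*(y + 5)*(y + 6)*(y + 7)
(3) = sqrt(2)*p^4/2 - 3*sqrt(2)*p^3/2 - 3*p^3/2 - 3*sqrt(2)*p^2 + 9*p^2/2 + 3*sqrt(2)*p + 6*p + 4*sqrt(2)
(4) = (r - 3)*(r - 1)*(r + 2)
(5) = o*(o - 3)*(o - 1)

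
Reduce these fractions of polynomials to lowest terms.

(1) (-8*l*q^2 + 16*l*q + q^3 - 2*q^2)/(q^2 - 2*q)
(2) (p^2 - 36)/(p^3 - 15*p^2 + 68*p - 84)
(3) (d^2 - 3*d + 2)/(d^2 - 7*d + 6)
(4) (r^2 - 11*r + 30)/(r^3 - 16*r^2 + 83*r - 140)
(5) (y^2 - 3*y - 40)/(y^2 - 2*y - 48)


(1) = -8*l + q
(2) = (p + 6)/(p^2 - 9*p + 14)
(3) = (d - 2)/(d - 6)
(4) = (r - 6)/(r^2 - 11*r + 28)
(5) = (y + 5)/(y + 6)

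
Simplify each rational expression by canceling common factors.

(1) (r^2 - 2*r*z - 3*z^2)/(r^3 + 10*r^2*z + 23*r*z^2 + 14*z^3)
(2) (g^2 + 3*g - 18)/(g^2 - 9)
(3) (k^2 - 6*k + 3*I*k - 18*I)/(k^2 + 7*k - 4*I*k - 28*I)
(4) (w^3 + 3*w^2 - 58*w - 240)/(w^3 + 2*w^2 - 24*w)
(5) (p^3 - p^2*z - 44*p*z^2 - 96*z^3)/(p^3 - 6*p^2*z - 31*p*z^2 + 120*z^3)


(1) = (r - 3*z)/(r^2 + 9*r*z + 14*z^2)
(2) = (g + 6)/(g + 3)
(3) = (k^2 + k*(-6 + 3*I) - 18*I)/(k^2 + k*(7 - 4*I) - 28*I)
(4) = (w^2 - 3*w - 40)/(w^2 - 4*w)
(5) = (-p^2 - 7*p*z - 12*z^2)/(-p^2 - 2*p*z + 15*z^2)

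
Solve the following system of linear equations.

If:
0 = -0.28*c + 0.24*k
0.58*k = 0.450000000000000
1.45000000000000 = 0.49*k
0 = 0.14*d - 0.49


Then:
No Solution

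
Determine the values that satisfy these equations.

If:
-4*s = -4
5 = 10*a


Then:
a = 1/2
s = 1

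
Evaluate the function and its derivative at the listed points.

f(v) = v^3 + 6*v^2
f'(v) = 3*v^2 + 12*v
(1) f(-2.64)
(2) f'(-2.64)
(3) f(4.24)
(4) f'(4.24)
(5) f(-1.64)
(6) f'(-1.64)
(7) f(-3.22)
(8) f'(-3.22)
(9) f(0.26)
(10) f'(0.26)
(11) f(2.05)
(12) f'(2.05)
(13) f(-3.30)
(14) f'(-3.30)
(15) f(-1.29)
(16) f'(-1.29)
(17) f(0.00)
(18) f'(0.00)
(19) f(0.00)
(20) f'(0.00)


(1) = 23.42
(2) = -10.77
(3) = 184.09
(4) = 104.81
(5) = 11.73
(6) = -11.61
(7) = 28.82
(8) = -7.53
(9) = 0.42
(10) = 3.32
(11) = 33.83
(12) = 37.21
(13) = 29.40
(14) = -6.93
(15) = 7.84
(16) = -10.49
(17) = 0.00
(18) = 0.00
(19) = 0.00
(20) = 0.00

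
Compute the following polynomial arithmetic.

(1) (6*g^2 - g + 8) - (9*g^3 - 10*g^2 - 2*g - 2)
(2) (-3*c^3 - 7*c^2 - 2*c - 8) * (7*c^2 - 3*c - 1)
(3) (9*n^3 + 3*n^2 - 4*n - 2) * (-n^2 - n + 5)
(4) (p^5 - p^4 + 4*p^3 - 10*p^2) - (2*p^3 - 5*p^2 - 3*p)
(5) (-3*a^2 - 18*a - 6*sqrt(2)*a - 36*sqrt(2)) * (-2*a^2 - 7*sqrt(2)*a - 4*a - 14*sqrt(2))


(1) = -9*g^3 + 16*g^2 + g + 10
(2) = -21*c^5 - 40*c^4 + 10*c^3 - 43*c^2 + 26*c + 8
(3) = -9*n^5 - 12*n^4 + 46*n^3 + 21*n^2 - 18*n - 10
(4) = p^5 - p^4 + 2*p^3 - 5*p^2 + 3*p
(5) = 6*a^4 + 33*sqrt(2)*a^3 + 48*a^3 + 156*a^2 + 264*sqrt(2)*a^2 + 396*sqrt(2)*a + 672*a + 1008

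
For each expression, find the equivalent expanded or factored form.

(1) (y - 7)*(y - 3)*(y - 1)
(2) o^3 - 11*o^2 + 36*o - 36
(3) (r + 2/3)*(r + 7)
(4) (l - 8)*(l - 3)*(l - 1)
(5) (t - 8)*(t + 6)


(1) = y^3 - 11*y^2 + 31*y - 21
(2) = (o - 6)*(o - 3)*(o - 2)
(3) = r^2 + 23*r/3 + 14/3
(4) = l^3 - 12*l^2 + 35*l - 24
(5) = t^2 - 2*t - 48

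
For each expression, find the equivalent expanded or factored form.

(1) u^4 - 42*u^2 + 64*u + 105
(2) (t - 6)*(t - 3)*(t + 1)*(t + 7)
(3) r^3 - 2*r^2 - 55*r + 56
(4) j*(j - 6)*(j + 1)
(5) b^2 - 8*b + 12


(1) = (u - 5)*(u - 3)*(u + 1)*(u + 7)
(2) = t^4 - t^3 - 47*t^2 + 81*t + 126
(3) = (r - 8)*(r - 1)*(r + 7)
(4) = j^3 - 5*j^2 - 6*j
(5) = (b - 6)*(b - 2)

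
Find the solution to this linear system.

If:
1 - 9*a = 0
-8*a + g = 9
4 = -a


Then:
No Solution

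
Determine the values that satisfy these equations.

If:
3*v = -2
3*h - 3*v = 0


Then:
h = -2/3
v = -2/3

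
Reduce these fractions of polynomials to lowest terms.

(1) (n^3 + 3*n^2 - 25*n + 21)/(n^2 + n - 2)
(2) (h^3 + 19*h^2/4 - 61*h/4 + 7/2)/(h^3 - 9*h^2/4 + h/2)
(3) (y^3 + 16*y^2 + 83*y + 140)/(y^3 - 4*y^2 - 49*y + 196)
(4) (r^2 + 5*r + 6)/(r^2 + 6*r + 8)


(1) = (n^2 + 4*n - 21)/(n + 2)
(2) = (h + 7)/h
(3) = (y^2 + 9*y + 20)/(y^2 - 11*y + 28)
(4) = (r + 3)/(r + 4)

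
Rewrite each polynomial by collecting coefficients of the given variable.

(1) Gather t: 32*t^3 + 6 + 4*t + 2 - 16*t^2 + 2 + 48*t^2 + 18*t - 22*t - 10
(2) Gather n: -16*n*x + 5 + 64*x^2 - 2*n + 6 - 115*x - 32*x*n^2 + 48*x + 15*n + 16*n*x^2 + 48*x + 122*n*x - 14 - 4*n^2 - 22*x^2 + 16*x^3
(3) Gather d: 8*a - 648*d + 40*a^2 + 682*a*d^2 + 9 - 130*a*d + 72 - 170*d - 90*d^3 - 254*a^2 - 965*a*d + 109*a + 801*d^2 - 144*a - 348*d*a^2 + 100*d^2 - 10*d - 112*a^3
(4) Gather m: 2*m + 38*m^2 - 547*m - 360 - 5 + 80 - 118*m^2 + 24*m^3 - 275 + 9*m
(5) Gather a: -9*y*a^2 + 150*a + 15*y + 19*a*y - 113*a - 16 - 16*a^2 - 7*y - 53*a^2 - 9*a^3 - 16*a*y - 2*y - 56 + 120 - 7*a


(1) = 32*t^3 + 32*t^2
(2) = n^2*(-32*x - 4) + n*(16*x^2 + 106*x + 13) + 16*x^3 + 42*x^2 - 19*x - 3
(3) = -112*a^3 - 214*a^2 - 27*a - 90*d^3 + d^2*(682*a + 901) + d*(-348*a^2 - 1095*a - 828) + 81
(4) = 24*m^3 - 80*m^2 - 536*m - 560
(5) = -9*a^3 + a^2*(-9*y - 69) + a*(3*y + 30) + 6*y + 48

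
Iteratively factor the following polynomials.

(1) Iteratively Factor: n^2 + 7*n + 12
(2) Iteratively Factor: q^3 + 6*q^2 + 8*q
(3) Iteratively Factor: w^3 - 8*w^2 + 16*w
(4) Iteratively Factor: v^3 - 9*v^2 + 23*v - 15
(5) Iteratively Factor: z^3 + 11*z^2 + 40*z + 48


(1) = (n + 4)*(n + 3)
(2) = (q)*(q^2 + 6*q + 8) = q*(q + 4)*(q + 2)
(3) = (w)*(w^2 - 8*w + 16) = w*(w - 4)*(w - 4)
(4) = (v - 1)*(v^2 - 8*v + 15) = (v - 5)*(v - 1)*(v - 3)
(5) = (z + 4)*(z^2 + 7*z + 12) = (z + 3)*(z + 4)*(z + 4)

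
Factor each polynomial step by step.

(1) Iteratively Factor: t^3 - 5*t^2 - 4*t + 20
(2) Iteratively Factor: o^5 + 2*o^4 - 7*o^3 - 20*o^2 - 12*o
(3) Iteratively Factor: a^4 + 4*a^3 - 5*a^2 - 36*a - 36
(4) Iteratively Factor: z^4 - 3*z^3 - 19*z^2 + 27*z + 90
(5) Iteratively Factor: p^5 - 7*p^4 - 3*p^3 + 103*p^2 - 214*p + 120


(1) = (t - 5)*(t^2 - 4) = (t - 5)*(t + 2)*(t - 2)
(2) = (o)*(o^4 + 2*o^3 - 7*o^2 - 20*o - 12) = o*(o + 2)*(o^3 - 7*o - 6) = o*(o - 3)*(o + 2)*(o^2 + 3*o + 2) = o*(o - 3)*(o + 2)^2*(o + 1)
(3) = (a + 2)*(a^3 + 2*a^2 - 9*a - 18) = (a - 3)*(a + 2)*(a^2 + 5*a + 6) = (a - 3)*(a + 2)*(a + 3)*(a + 2)
(4) = (z + 2)*(z^3 - 5*z^2 - 9*z + 45) = (z - 5)*(z + 2)*(z^2 - 9) = (z - 5)*(z + 2)*(z + 3)*(z - 3)
(5) = (p - 3)*(p^4 - 4*p^3 - 15*p^2 + 58*p - 40) = (p - 3)*(p - 2)*(p^3 - 2*p^2 - 19*p + 20) = (p - 5)*(p - 3)*(p - 2)*(p^2 + 3*p - 4) = (p - 5)*(p - 3)*(p - 2)*(p + 4)*(p - 1)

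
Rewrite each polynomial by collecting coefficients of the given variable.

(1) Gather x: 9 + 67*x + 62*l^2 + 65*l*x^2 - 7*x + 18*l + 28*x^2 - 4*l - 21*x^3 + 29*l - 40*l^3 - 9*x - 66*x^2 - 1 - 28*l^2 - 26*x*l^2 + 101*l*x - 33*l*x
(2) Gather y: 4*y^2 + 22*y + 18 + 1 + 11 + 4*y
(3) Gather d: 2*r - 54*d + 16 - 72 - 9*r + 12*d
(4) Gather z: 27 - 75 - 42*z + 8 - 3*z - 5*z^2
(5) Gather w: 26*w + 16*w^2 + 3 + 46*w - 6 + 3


(1) = -40*l^3 + 34*l^2 + 43*l - 21*x^3 + x^2*(65*l - 38) + x*(-26*l^2 + 68*l + 51) + 8
(2) = 4*y^2 + 26*y + 30
(3) = -42*d - 7*r - 56
(4) = -5*z^2 - 45*z - 40
(5) = 16*w^2 + 72*w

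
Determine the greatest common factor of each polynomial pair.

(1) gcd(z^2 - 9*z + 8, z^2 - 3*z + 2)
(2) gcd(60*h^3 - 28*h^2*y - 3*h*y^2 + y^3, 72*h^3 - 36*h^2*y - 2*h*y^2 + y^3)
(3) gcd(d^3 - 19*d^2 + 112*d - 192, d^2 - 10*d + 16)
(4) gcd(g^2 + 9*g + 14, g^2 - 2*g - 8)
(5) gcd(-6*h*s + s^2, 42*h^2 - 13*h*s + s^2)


(1) = gcd((z - 8)*(z - 1), (z - 2)*(z - 1)) = z - 1
(2) = gcd((-6*h + y)*(-2*h + y)*(5*h + y), (-6*h + y)*(-2*h + y)*(6*h + y)) = 12*h^2 - 8*h*y + y^2
(3) = d - 8
(4) = g + 2
(5) = -6*h + s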